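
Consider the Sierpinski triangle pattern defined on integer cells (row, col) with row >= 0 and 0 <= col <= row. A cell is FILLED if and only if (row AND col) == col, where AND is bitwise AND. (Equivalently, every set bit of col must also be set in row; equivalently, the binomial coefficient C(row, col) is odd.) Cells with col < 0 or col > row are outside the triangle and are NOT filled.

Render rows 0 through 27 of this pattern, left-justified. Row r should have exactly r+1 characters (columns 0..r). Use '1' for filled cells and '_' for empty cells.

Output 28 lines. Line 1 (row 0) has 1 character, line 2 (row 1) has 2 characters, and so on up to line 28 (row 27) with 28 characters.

Answer: 1
11
1_1
1111
1___1
11__11
1_1_1_1
11111111
1_______1
11______11
1_1_____1_1
1111____1111
1___1___1___1
11__11__11__11
1_1_1_1_1_1_1_1
1111111111111111
1_______________1
11______________11
1_1_____________1_1
1111____________1111
1___1___________1___1
11__11__________11__11
1_1_1_1_________1_1_1_1
11111111________11111111
1_______1_______1_______1
11______11______11______11
1_1_____1_1_____1_1_____1_1
1111____1111____1111____1111

Derivation:
r0=0: 1
r1=1: 11
r2=10: 1_1
r3=11: 1111
r4=100: 1___1
r5=101: 11__11
r6=110: 1_1_1_1
r7=111: 11111111
r8=1000: 1_______1
r9=1001: 11______11
r10=1010: 1_1_____1_1
r11=1011: 1111____1111
r12=1100: 1___1___1___1
r13=1101: 11__11__11__11
r14=1110: 1_1_1_1_1_1_1_1
r15=1111: 1111111111111111
r16=10000: 1_______________1
r17=10001: 11______________11
r18=10010: 1_1_____________1_1
r19=10011: 1111____________1111
r20=10100: 1___1___________1___1
r21=10101: 11__11__________11__11
r22=10110: 1_1_1_1_________1_1_1_1
r23=10111: 11111111________11111111
r24=11000: 1_______1_______1_______1
r25=11001: 11______11______11______11
r26=11010: 1_1_____1_1_____1_1_____1_1
r27=11011: 1111____1111____1111____1111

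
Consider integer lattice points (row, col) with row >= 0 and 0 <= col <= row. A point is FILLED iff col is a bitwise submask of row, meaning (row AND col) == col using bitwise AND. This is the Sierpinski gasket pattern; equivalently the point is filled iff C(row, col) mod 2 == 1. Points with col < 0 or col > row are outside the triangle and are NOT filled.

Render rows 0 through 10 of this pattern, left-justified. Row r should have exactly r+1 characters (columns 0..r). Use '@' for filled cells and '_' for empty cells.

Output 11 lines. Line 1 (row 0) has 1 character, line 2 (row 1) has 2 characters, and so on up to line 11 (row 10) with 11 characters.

r0=0: @
r1=1: @@
r2=10: @_@
r3=11: @@@@
r4=100: @___@
r5=101: @@__@@
r6=110: @_@_@_@
r7=111: @@@@@@@@
r8=1000: @_______@
r9=1001: @@______@@
r10=1010: @_@_____@_@

Answer: @
@@
@_@
@@@@
@___@
@@__@@
@_@_@_@
@@@@@@@@
@_______@
@@______@@
@_@_____@_@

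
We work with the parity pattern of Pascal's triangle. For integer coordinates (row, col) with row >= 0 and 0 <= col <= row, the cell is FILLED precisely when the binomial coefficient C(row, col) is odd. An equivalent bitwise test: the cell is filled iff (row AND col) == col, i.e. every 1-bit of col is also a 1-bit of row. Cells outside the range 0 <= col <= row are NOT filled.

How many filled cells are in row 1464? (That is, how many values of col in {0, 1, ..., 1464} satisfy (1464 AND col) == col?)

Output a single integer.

1464 in binary = 10110111000
popcount(1464) = number of 1-bits in 10110111000 = 6
A col c satisfies (1464 AND c) == c iff every set bit of c is also set in 1464; each of the 6 set bits of 1464 can independently be on or off in c.
count = 2^6 = 64

Answer: 64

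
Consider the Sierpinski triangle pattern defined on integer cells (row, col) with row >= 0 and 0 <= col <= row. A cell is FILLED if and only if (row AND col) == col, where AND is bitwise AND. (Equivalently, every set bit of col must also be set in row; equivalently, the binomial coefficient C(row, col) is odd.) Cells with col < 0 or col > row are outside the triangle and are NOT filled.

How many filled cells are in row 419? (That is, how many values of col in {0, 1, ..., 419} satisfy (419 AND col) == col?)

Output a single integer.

419 in binary = 110100011
popcount(419) = number of 1-bits in 110100011 = 5
A col c satisfies (419 AND c) == c iff every set bit of c is also set in 419; each of the 5 set bits of 419 can independently be on or off in c.
count = 2^5 = 32

Answer: 32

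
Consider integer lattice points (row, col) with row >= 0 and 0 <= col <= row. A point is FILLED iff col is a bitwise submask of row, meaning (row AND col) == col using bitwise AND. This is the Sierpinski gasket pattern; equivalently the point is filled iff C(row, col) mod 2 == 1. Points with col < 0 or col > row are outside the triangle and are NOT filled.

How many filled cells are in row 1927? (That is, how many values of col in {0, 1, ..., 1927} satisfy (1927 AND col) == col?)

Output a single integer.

Answer: 128

Derivation:
1927 in binary = 11110000111
popcount(1927) = number of 1-bits in 11110000111 = 7
A col c satisfies (1927 AND c) == c iff every set bit of c is also set in 1927; each of the 7 set bits of 1927 can independently be on or off in c.
count = 2^7 = 128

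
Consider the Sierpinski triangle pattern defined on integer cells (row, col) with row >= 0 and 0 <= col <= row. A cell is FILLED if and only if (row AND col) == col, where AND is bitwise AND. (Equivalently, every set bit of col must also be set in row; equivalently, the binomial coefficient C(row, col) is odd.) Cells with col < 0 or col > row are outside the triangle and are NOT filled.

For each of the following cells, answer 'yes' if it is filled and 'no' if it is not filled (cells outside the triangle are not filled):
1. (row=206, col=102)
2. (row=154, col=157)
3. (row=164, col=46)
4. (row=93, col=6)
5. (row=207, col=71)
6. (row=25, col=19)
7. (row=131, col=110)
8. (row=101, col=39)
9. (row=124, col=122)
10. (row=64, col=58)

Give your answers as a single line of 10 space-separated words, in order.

Answer: no no no no yes no no no no no

Derivation:
(206,102): row=0b11001110, col=0b1100110, row AND col = 0b1000110 = 70; 70 != 102 -> empty
(154,157): col outside [0, 154] -> not filled
(164,46): row=0b10100100, col=0b101110, row AND col = 0b100100 = 36; 36 != 46 -> empty
(93,6): row=0b1011101, col=0b110, row AND col = 0b100 = 4; 4 != 6 -> empty
(207,71): row=0b11001111, col=0b1000111, row AND col = 0b1000111 = 71; 71 == 71 -> filled
(25,19): row=0b11001, col=0b10011, row AND col = 0b10001 = 17; 17 != 19 -> empty
(131,110): row=0b10000011, col=0b1101110, row AND col = 0b10 = 2; 2 != 110 -> empty
(101,39): row=0b1100101, col=0b100111, row AND col = 0b100101 = 37; 37 != 39 -> empty
(124,122): row=0b1111100, col=0b1111010, row AND col = 0b1111000 = 120; 120 != 122 -> empty
(64,58): row=0b1000000, col=0b111010, row AND col = 0b0 = 0; 0 != 58 -> empty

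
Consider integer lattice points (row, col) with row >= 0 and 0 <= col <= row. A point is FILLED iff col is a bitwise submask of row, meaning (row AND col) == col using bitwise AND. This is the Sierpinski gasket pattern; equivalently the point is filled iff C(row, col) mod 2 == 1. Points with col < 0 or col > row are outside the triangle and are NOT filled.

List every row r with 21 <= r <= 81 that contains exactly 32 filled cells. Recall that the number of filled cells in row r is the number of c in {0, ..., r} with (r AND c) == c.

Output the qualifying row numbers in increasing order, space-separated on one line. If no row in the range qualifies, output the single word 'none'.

Answer: 31 47 55 59 61 62 79

Derivation:
Row r has 2^popcount(r) filled cells, so we need popcount(r) = log2(32) = 5.
Scan r = 21..81 and keep those with exactly 5 one-bits:
r=21=10101 popcount=3 -> skip
r=22=10110 popcount=3 -> skip
r=23=10111 popcount=4 -> skip
r=24=11000 popcount=2 -> skip
r=25=11001 popcount=3 -> skip
r=26=11010 popcount=3 -> skip
r=27=11011 popcount=4 -> skip
r=28=11100 popcount=3 -> skip
r=29=11101 popcount=4 -> skip
r=30=11110 popcount=4 -> skip
r=31=11111 popcount=5 -> KEEP
r=32=100000 popcount=1 -> skip
r=33=100001 popcount=2 -> skip
r=34=100010 popcount=2 -> skip
r=35=100011 popcount=3 -> skip
r=36=100100 popcount=2 -> skip
r=37=100101 popcount=3 -> skip
r=38=100110 popcount=3 -> skip
r=39=100111 popcount=4 -> skip
r=40=101000 popcount=2 -> skip
r=41=101001 popcount=3 -> skip
r=42=101010 popcount=3 -> skip
r=43=101011 popcount=4 -> skip
r=44=101100 popcount=3 -> skip
r=45=101101 popcount=4 -> skip
r=46=101110 popcount=4 -> skip
r=47=101111 popcount=5 -> KEEP
r=48=110000 popcount=2 -> skip
r=49=110001 popcount=3 -> skip
r=50=110010 popcount=3 -> skip
r=51=110011 popcount=4 -> skip
r=52=110100 popcount=3 -> skip
r=53=110101 popcount=4 -> skip
r=54=110110 popcount=4 -> skip
r=55=110111 popcount=5 -> KEEP
r=56=111000 popcount=3 -> skip
r=57=111001 popcount=4 -> skip
r=58=111010 popcount=4 -> skip
r=59=111011 popcount=5 -> KEEP
r=60=111100 popcount=4 -> skip
r=61=111101 popcount=5 -> KEEP
r=62=111110 popcount=5 -> KEEP
r=63=111111 popcount=6 -> skip
r=64=1000000 popcount=1 -> skip
r=65=1000001 popcount=2 -> skip
r=66=1000010 popcount=2 -> skip
r=67=1000011 popcount=3 -> skip
r=68=1000100 popcount=2 -> skip
r=69=1000101 popcount=3 -> skip
r=70=1000110 popcount=3 -> skip
r=71=1000111 popcount=4 -> skip
r=72=1001000 popcount=2 -> skip
r=73=1001001 popcount=3 -> skip
r=74=1001010 popcount=3 -> skip
r=75=1001011 popcount=4 -> skip
r=76=1001100 popcount=3 -> skip
r=77=1001101 popcount=4 -> skip
r=78=1001110 popcount=4 -> skip
r=79=1001111 popcount=5 -> KEEP
r=80=1010000 popcount=2 -> skip
r=81=1010001 popcount=3 -> skip
Kept rows: 31 47 55 59 61 62 79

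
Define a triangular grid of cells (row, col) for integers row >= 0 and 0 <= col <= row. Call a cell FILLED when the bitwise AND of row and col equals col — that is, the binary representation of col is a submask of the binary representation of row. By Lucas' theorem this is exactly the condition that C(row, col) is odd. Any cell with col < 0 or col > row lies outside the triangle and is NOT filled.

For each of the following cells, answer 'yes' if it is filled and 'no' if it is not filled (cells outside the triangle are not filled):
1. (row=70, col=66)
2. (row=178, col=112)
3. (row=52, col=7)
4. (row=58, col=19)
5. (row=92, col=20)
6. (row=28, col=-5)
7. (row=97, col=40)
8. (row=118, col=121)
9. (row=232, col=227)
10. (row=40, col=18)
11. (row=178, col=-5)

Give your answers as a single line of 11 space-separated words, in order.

Answer: yes no no no yes no no no no no no

Derivation:
(70,66): row=0b1000110, col=0b1000010, row AND col = 0b1000010 = 66; 66 == 66 -> filled
(178,112): row=0b10110010, col=0b1110000, row AND col = 0b110000 = 48; 48 != 112 -> empty
(52,7): row=0b110100, col=0b111, row AND col = 0b100 = 4; 4 != 7 -> empty
(58,19): row=0b111010, col=0b10011, row AND col = 0b10010 = 18; 18 != 19 -> empty
(92,20): row=0b1011100, col=0b10100, row AND col = 0b10100 = 20; 20 == 20 -> filled
(28,-5): col outside [0, 28] -> not filled
(97,40): row=0b1100001, col=0b101000, row AND col = 0b100000 = 32; 32 != 40 -> empty
(118,121): col outside [0, 118] -> not filled
(232,227): row=0b11101000, col=0b11100011, row AND col = 0b11100000 = 224; 224 != 227 -> empty
(40,18): row=0b101000, col=0b10010, row AND col = 0b0 = 0; 0 != 18 -> empty
(178,-5): col outside [0, 178] -> not filled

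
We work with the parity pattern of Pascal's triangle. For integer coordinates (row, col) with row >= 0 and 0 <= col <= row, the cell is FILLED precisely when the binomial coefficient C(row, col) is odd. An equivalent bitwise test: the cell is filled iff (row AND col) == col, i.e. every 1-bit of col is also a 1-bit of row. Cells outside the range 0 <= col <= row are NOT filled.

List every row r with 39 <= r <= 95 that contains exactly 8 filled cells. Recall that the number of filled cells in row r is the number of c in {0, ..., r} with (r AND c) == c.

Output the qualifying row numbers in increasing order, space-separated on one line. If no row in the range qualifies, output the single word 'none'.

Row r has 2^popcount(r) filled cells, so we need popcount(r) = log2(8) = 3.
Scan r = 39..95 and keep those with exactly 3 one-bits:
r=39=100111 popcount=4 -> skip
r=40=101000 popcount=2 -> skip
r=41=101001 popcount=3 -> KEEP
r=42=101010 popcount=3 -> KEEP
r=43=101011 popcount=4 -> skip
r=44=101100 popcount=3 -> KEEP
r=45=101101 popcount=4 -> skip
r=46=101110 popcount=4 -> skip
r=47=101111 popcount=5 -> skip
r=48=110000 popcount=2 -> skip
r=49=110001 popcount=3 -> KEEP
r=50=110010 popcount=3 -> KEEP
r=51=110011 popcount=4 -> skip
r=52=110100 popcount=3 -> KEEP
r=53=110101 popcount=4 -> skip
r=54=110110 popcount=4 -> skip
r=55=110111 popcount=5 -> skip
r=56=111000 popcount=3 -> KEEP
r=57=111001 popcount=4 -> skip
r=58=111010 popcount=4 -> skip
r=59=111011 popcount=5 -> skip
r=60=111100 popcount=4 -> skip
r=61=111101 popcount=5 -> skip
r=62=111110 popcount=5 -> skip
r=63=111111 popcount=6 -> skip
r=64=1000000 popcount=1 -> skip
r=65=1000001 popcount=2 -> skip
r=66=1000010 popcount=2 -> skip
r=67=1000011 popcount=3 -> KEEP
r=68=1000100 popcount=2 -> skip
r=69=1000101 popcount=3 -> KEEP
r=70=1000110 popcount=3 -> KEEP
r=71=1000111 popcount=4 -> skip
r=72=1001000 popcount=2 -> skip
r=73=1001001 popcount=3 -> KEEP
r=74=1001010 popcount=3 -> KEEP
r=75=1001011 popcount=4 -> skip
r=76=1001100 popcount=3 -> KEEP
r=77=1001101 popcount=4 -> skip
r=78=1001110 popcount=4 -> skip
r=79=1001111 popcount=5 -> skip
r=80=1010000 popcount=2 -> skip
r=81=1010001 popcount=3 -> KEEP
r=82=1010010 popcount=3 -> KEEP
r=83=1010011 popcount=4 -> skip
r=84=1010100 popcount=3 -> KEEP
r=85=1010101 popcount=4 -> skip
r=86=1010110 popcount=4 -> skip
r=87=1010111 popcount=5 -> skip
r=88=1011000 popcount=3 -> KEEP
r=89=1011001 popcount=4 -> skip
r=90=1011010 popcount=4 -> skip
r=91=1011011 popcount=5 -> skip
r=92=1011100 popcount=4 -> skip
r=93=1011101 popcount=5 -> skip
r=94=1011110 popcount=5 -> skip
r=95=1011111 popcount=6 -> skip
Kept rows: 41 42 44 49 50 52 56 67 69 70 73 74 76 81 82 84 88

Answer: 41 42 44 49 50 52 56 67 69 70 73 74 76 81 82 84 88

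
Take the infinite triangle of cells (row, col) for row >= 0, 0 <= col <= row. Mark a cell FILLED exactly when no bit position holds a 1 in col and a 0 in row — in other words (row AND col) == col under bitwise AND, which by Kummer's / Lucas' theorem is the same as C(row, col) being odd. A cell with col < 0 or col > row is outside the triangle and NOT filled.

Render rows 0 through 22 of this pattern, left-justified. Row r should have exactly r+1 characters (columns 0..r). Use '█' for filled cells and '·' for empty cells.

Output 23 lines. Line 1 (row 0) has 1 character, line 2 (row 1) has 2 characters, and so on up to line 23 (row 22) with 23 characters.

Answer: █
██
█·█
████
█···█
██··██
█·█·█·█
████████
█·······█
██······██
█·█·····█·█
████····████
█···█···█···█
██··██··██··██
█·█·█·█·█·█·█·█
████████████████
█···············█
██··············██
█·█·············█·█
████············████
█···█···········█···█
██··██··········██··██
█·█·█·█·········█·█·█·█

Derivation:
r0=0: █
r1=1: ██
r2=10: █·█
r3=11: ████
r4=100: █···█
r5=101: ██··██
r6=110: █·█·█·█
r7=111: ████████
r8=1000: █·······█
r9=1001: ██······██
r10=1010: █·█·····█·█
r11=1011: ████····████
r12=1100: █···█···█···█
r13=1101: ██··██··██··██
r14=1110: █·█·█·█·█·█·█·█
r15=1111: ████████████████
r16=10000: █···············█
r17=10001: ██··············██
r18=10010: █·█·············█·█
r19=10011: ████············████
r20=10100: █···█···········█···█
r21=10101: ██··██··········██··██
r22=10110: █·█·█·█·········█·█·█·█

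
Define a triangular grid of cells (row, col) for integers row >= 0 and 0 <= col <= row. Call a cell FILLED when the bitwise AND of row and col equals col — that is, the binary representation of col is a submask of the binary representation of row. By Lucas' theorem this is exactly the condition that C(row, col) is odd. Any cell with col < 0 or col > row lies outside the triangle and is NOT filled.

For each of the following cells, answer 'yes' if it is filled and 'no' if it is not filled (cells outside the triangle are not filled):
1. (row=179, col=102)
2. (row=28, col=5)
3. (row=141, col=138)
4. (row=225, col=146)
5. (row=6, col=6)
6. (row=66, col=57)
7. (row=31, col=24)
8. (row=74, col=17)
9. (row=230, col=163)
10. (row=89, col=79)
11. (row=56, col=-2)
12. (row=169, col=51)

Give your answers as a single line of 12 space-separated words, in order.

Answer: no no no no yes no yes no no no no no

Derivation:
(179,102): row=0b10110011, col=0b1100110, row AND col = 0b100010 = 34; 34 != 102 -> empty
(28,5): row=0b11100, col=0b101, row AND col = 0b100 = 4; 4 != 5 -> empty
(141,138): row=0b10001101, col=0b10001010, row AND col = 0b10001000 = 136; 136 != 138 -> empty
(225,146): row=0b11100001, col=0b10010010, row AND col = 0b10000000 = 128; 128 != 146 -> empty
(6,6): row=0b110, col=0b110, row AND col = 0b110 = 6; 6 == 6 -> filled
(66,57): row=0b1000010, col=0b111001, row AND col = 0b0 = 0; 0 != 57 -> empty
(31,24): row=0b11111, col=0b11000, row AND col = 0b11000 = 24; 24 == 24 -> filled
(74,17): row=0b1001010, col=0b10001, row AND col = 0b0 = 0; 0 != 17 -> empty
(230,163): row=0b11100110, col=0b10100011, row AND col = 0b10100010 = 162; 162 != 163 -> empty
(89,79): row=0b1011001, col=0b1001111, row AND col = 0b1001001 = 73; 73 != 79 -> empty
(56,-2): col outside [0, 56] -> not filled
(169,51): row=0b10101001, col=0b110011, row AND col = 0b100001 = 33; 33 != 51 -> empty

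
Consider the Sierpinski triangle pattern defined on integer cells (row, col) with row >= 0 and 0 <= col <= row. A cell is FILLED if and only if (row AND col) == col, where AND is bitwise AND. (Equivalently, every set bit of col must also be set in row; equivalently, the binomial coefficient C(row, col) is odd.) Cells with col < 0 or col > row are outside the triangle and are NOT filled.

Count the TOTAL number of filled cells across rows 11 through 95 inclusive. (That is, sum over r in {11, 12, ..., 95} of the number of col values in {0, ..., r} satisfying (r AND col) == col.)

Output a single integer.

Answer: 1178

Derivation:
r11=1011 pc3: +8 =8
r12=1100 pc2: +4 =12
r13=1101 pc3: +8 =20
r14=1110 pc3: +8 =28
r15=1111 pc4: +16 =44
r16=10000 pc1: +2 =46
r17=10001 pc2: +4 =50
r18=10010 pc2: +4 =54
r19=10011 pc3: +8 =62
r20=10100 pc2: +4 =66
r21=10101 pc3: +8 =74
r22=10110 pc3: +8 =82
r23=10111 pc4: +16 =98
r24=11000 pc2: +4 =102
r25=11001 pc3: +8 =110
r26=11010 pc3: +8 =118
r27=11011 pc4: +16 =134
r28=11100 pc3: +8 =142
r29=11101 pc4: +16 =158
r30=11110 pc4: +16 =174
r31=11111 pc5: +32 =206
r32=100000 pc1: +2 =208
r33=100001 pc2: +4 =212
r34=100010 pc2: +4 =216
r35=100011 pc3: +8 =224
r36=100100 pc2: +4 =228
r37=100101 pc3: +8 =236
r38=100110 pc3: +8 =244
r39=100111 pc4: +16 =260
r40=101000 pc2: +4 =264
r41=101001 pc3: +8 =272
r42=101010 pc3: +8 =280
r43=101011 pc4: +16 =296
r44=101100 pc3: +8 =304
r45=101101 pc4: +16 =320
r46=101110 pc4: +16 =336
r47=101111 pc5: +32 =368
r48=110000 pc2: +4 =372
r49=110001 pc3: +8 =380
r50=110010 pc3: +8 =388
r51=110011 pc4: +16 =404
r52=110100 pc3: +8 =412
r53=110101 pc4: +16 =428
r54=110110 pc4: +16 =444
r55=110111 pc5: +32 =476
r56=111000 pc3: +8 =484
r57=111001 pc4: +16 =500
r58=111010 pc4: +16 =516
r59=111011 pc5: +32 =548
r60=111100 pc4: +16 =564
r61=111101 pc5: +32 =596
r62=111110 pc5: +32 =628
r63=111111 pc6: +64 =692
r64=1000000 pc1: +2 =694
r65=1000001 pc2: +4 =698
r66=1000010 pc2: +4 =702
r67=1000011 pc3: +8 =710
r68=1000100 pc2: +4 =714
r69=1000101 pc3: +8 =722
r70=1000110 pc3: +8 =730
r71=1000111 pc4: +16 =746
r72=1001000 pc2: +4 =750
r73=1001001 pc3: +8 =758
r74=1001010 pc3: +8 =766
r75=1001011 pc4: +16 =782
r76=1001100 pc3: +8 =790
r77=1001101 pc4: +16 =806
r78=1001110 pc4: +16 =822
r79=1001111 pc5: +32 =854
r80=1010000 pc2: +4 =858
r81=1010001 pc3: +8 =866
r82=1010010 pc3: +8 =874
r83=1010011 pc4: +16 =890
r84=1010100 pc3: +8 =898
r85=1010101 pc4: +16 =914
r86=1010110 pc4: +16 =930
r87=1010111 pc5: +32 =962
r88=1011000 pc3: +8 =970
r89=1011001 pc4: +16 =986
r90=1011010 pc4: +16 =1002
r91=1011011 pc5: +32 =1034
r92=1011100 pc4: +16 =1050
r93=1011101 pc5: +32 =1082
r94=1011110 pc5: +32 =1114
r95=1011111 pc6: +64 =1178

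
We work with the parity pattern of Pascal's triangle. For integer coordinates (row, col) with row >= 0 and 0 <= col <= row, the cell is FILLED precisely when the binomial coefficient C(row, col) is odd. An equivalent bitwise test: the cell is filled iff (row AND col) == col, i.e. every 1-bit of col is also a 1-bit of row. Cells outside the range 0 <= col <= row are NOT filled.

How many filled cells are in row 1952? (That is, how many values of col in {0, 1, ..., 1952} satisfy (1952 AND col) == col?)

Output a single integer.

1952 in binary = 11110100000
popcount(1952) = number of 1-bits in 11110100000 = 5
A col c satisfies (1952 AND c) == c iff every set bit of c is also set in 1952; each of the 5 set bits of 1952 can independently be on or off in c.
count = 2^5 = 32

Answer: 32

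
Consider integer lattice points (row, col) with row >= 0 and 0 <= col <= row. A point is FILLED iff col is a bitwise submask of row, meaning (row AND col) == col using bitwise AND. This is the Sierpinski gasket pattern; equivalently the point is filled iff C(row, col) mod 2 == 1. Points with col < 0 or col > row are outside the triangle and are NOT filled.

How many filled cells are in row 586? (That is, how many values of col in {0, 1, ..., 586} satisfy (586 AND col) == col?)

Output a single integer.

Answer: 16

Derivation:
586 in binary = 1001001010
popcount(586) = number of 1-bits in 1001001010 = 4
A col c satisfies (586 AND c) == c iff every set bit of c is also set in 586; each of the 4 set bits of 586 can independently be on or off in c.
count = 2^4 = 16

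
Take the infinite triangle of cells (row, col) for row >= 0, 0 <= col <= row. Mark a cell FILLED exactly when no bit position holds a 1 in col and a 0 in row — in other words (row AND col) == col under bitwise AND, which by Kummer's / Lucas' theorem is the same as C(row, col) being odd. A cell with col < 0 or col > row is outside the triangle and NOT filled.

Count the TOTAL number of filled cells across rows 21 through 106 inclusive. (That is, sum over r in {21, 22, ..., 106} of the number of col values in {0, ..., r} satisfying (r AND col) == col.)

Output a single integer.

Answer: 1260

Derivation:
r21=10101 pc3: +8 =8
r22=10110 pc3: +8 =16
r23=10111 pc4: +16 =32
r24=11000 pc2: +4 =36
r25=11001 pc3: +8 =44
r26=11010 pc3: +8 =52
r27=11011 pc4: +16 =68
r28=11100 pc3: +8 =76
r29=11101 pc4: +16 =92
r30=11110 pc4: +16 =108
r31=11111 pc5: +32 =140
r32=100000 pc1: +2 =142
r33=100001 pc2: +4 =146
r34=100010 pc2: +4 =150
r35=100011 pc3: +8 =158
r36=100100 pc2: +4 =162
r37=100101 pc3: +8 =170
r38=100110 pc3: +8 =178
r39=100111 pc4: +16 =194
r40=101000 pc2: +4 =198
r41=101001 pc3: +8 =206
r42=101010 pc3: +8 =214
r43=101011 pc4: +16 =230
r44=101100 pc3: +8 =238
r45=101101 pc4: +16 =254
r46=101110 pc4: +16 =270
r47=101111 pc5: +32 =302
r48=110000 pc2: +4 =306
r49=110001 pc3: +8 =314
r50=110010 pc3: +8 =322
r51=110011 pc4: +16 =338
r52=110100 pc3: +8 =346
r53=110101 pc4: +16 =362
r54=110110 pc4: +16 =378
r55=110111 pc5: +32 =410
r56=111000 pc3: +8 =418
r57=111001 pc4: +16 =434
r58=111010 pc4: +16 =450
r59=111011 pc5: +32 =482
r60=111100 pc4: +16 =498
r61=111101 pc5: +32 =530
r62=111110 pc5: +32 =562
r63=111111 pc6: +64 =626
r64=1000000 pc1: +2 =628
r65=1000001 pc2: +4 =632
r66=1000010 pc2: +4 =636
r67=1000011 pc3: +8 =644
r68=1000100 pc2: +4 =648
r69=1000101 pc3: +8 =656
r70=1000110 pc3: +8 =664
r71=1000111 pc4: +16 =680
r72=1001000 pc2: +4 =684
r73=1001001 pc3: +8 =692
r74=1001010 pc3: +8 =700
r75=1001011 pc4: +16 =716
r76=1001100 pc3: +8 =724
r77=1001101 pc4: +16 =740
r78=1001110 pc4: +16 =756
r79=1001111 pc5: +32 =788
r80=1010000 pc2: +4 =792
r81=1010001 pc3: +8 =800
r82=1010010 pc3: +8 =808
r83=1010011 pc4: +16 =824
r84=1010100 pc3: +8 =832
r85=1010101 pc4: +16 =848
r86=1010110 pc4: +16 =864
r87=1010111 pc5: +32 =896
r88=1011000 pc3: +8 =904
r89=1011001 pc4: +16 =920
r90=1011010 pc4: +16 =936
r91=1011011 pc5: +32 =968
r92=1011100 pc4: +16 =984
r93=1011101 pc5: +32 =1016
r94=1011110 pc5: +32 =1048
r95=1011111 pc6: +64 =1112
r96=1100000 pc2: +4 =1116
r97=1100001 pc3: +8 =1124
r98=1100010 pc3: +8 =1132
r99=1100011 pc4: +16 =1148
r100=1100100 pc3: +8 =1156
r101=1100101 pc4: +16 =1172
r102=1100110 pc4: +16 =1188
r103=1100111 pc5: +32 =1220
r104=1101000 pc3: +8 =1228
r105=1101001 pc4: +16 =1244
r106=1101010 pc4: +16 =1260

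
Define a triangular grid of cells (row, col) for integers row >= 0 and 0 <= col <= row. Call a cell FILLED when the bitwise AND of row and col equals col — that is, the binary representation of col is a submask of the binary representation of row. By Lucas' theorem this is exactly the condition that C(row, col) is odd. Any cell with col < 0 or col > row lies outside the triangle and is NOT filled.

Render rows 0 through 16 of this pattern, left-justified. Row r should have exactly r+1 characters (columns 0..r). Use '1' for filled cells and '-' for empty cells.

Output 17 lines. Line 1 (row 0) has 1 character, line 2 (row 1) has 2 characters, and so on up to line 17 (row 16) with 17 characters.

Answer: 1
11
1-1
1111
1---1
11--11
1-1-1-1
11111111
1-------1
11------11
1-1-----1-1
1111----1111
1---1---1---1
11--11--11--11
1-1-1-1-1-1-1-1
1111111111111111
1---------------1

Derivation:
r0=0: 1
r1=1: 11
r2=10: 1-1
r3=11: 1111
r4=100: 1---1
r5=101: 11--11
r6=110: 1-1-1-1
r7=111: 11111111
r8=1000: 1-------1
r9=1001: 11------11
r10=1010: 1-1-----1-1
r11=1011: 1111----1111
r12=1100: 1---1---1---1
r13=1101: 11--11--11--11
r14=1110: 1-1-1-1-1-1-1-1
r15=1111: 1111111111111111
r16=10000: 1---------------1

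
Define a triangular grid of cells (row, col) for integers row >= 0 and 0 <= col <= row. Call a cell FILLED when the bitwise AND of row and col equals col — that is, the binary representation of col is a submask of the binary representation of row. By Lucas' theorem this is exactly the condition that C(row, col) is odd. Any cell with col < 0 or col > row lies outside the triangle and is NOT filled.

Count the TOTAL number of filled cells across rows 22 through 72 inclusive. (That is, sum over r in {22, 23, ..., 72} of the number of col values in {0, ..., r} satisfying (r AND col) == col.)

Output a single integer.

r22=10110 pc3: +8 =8
r23=10111 pc4: +16 =24
r24=11000 pc2: +4 =28
r25=11001 pc3: +8 =36
r26=11010 pc3: +8 =44
r27=11011 pc4: +16 =60
r28=11100 pc3: +8 =68
r29=11101 pc4: +16 =84
r30=11110 pc4: +16 =100
r31=11111 pc5: +32 =132
r32=100000 pc1: +2 =134
r33=100001 pc2: +4 =138
r34=100010 pc2: +4 =142
r35=100011 pc3: +8 =150
r36=100100 pc2: +4 =154
r37=100101 pc3: +8 =162
r38=100110 pc3: +8 =170
r39=100111 pc4: +16 =186
r40=101000 pc2: +4 =190
r41=101001 pc3: +8 =198
r42=101010 pc3: +8 =206
r43=101011 pc4: +16 =222
r44=101100 pc3: +8 =230
r45=101101 pc4: +16 =246
r46=101110 pc4: +16 =262
r47=101111 pc5: +32 =294
r48=110000 pc2: +4 =298
r49=110001 pc3: +8 =306
r50=110010 pc3: +8 =314
r51=110011 pc4: +16 =330
r52=110100 pc3: +8 =338
r53=110101 pc4: +16 =354
r54=110110 pc4: +16 =370
r55=110111 pc5: +32 =402
r56=111000 pc3: +8 =410
r57=111001 pc4: +16 =426
r58=111010 pc4: +16 =442
r59=111011 pc5: +32 =474
r60=111100 pc4: +16 =490
r61=111101 pc5: +32 =522
r62=111110 pc5: +32 =554
r63=111111 pc6: +64 =618
r64=1000000 pc1: +2 =620
r65=1000001 pc2: +4 =624
r66=1000010 pc2: +4 =628
r67=1000011 pc3: +8 =636
r68=1000100 pc2: +4 =640
r69=1000101 pc3: +8 =648
r70=1000110 pc3: +8 =656
r71=1000111 pc4: +16 =672
r72=1001000 pc2: +4 =676

Answer: 676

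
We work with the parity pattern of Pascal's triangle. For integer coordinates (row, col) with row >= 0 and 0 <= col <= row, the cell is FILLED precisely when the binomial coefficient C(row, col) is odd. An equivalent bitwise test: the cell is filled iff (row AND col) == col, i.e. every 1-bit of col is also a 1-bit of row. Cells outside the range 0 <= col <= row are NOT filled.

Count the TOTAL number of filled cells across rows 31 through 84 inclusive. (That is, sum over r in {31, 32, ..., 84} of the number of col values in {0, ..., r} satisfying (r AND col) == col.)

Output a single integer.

Answer: 724

Derivation:
r31=11111 pc5: +32 =32
r32=100000 pc1: +2 =34
r33=100001 pc2: +4 =38
r34=100010 pc2: +4 =42
r35=100011 pc3: +8 =50
r36=100100 pc2: +4 =54
r37=100101 pc3: +8 =62
r38=100110 pc3: +8 =70
r39=100111 pc4: +16 =86
r40=101000 pc2: +4 =90
r41=101001 pc3: +8 =98
r42=101010 pc3: +8 =106
r43=101011 pc4: +16 =122
r44=101100 pc3: +8 =130
r45=101101 pc4: +16 =146
r46=101110 pc4: +16 =162
r47=101111 pc5: +32 =194
r48=110000 pc2: +4 =198
r49=110001 pc3: +8 =206
r50=110010 pc3: +8 =214
r51=110011 pc4: +16 =230
r52=110100 pc3: +8 =238
r53=110101 pc4: +16 =254
r54=110110 pc4: +16 =270
r55=110111 pc5: +32 =302
r56=111000 pc3: +8 =310
r57=111001 pc4: +16 =326
r58=111010 pc4: +16 =342
r59=111011 pc5: +32 =374
r60=111100 pc4: +16 =390
r61=111101 pc5: +32 =422
r62=111110 pc5: +32 =454
r63=111111 pc6: +64 =518
r64=1000000 pc1: +2 =520
r65=1000001 pc2: +4 =524
r66=1000010 pc2: +4 =528
r67=1000011 pc3: +8 =536
r68=1000100 pc2: +4 =540
r69=1000101 pc3: +8 =548
r70=1000110 pc3: +8 =556
r71=1000111 pc4: +16 =572
r72=1001000 pc2: +4 =576
r73=1001001 pc3: +8 =584
r74=1001010 pc3: +8 =592
r75=1001011 pc4: +16 =608
r76=1001100 pc3: +8 =616
r77=1001101 pc4: +16 =632
r78=1001110 pc4: +16 =648
r79=1001111 pc5: +32 =680
r80=1010000 pc2: +4 =684
r81=1010001 pc3: +8 =692
r82=1010010 pc3: +8 =700
r83=1010011 pc4: +16 =716
r84=1010100 pc3: +8 =724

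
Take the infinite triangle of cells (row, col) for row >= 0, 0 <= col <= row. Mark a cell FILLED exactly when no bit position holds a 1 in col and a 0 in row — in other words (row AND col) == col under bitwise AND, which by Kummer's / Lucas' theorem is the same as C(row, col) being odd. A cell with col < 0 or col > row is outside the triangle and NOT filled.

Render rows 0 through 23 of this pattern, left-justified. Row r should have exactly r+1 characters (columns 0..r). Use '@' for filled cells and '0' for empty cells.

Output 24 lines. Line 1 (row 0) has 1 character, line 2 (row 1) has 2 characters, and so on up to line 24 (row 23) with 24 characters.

r0=0: @
r1=1: @@
r2=10: @0@
r3=11: @@@@
r4=100: @000@
r5=101: @@00@@
r6=110: @0@0@0@
r7=111: @@@@@@@@
r8=1000: @0000000@
r9=1001: @@000000@@
r10=1010: @0@00000@0@
r11=1011: @@@@0000@@@@
r12=1100: @000@000@000@
r13=1101: @@00@@00@@00@@
r14=1110: @0@0@0@0@0@0@0@
r15=1111: @@@@@@@@@@@@@@@@
r16=10000: @000000000000000@
r17=10001: @@00000000000000@@
r18=10010: @0@0000000000000@0@
r19=10011: @@@@000000000000@@@@
r20=10100: @000@00000000000@000@
r21=10101: @@00@@0000000000@@00@@
r22=10110: @0@0@0@000000000@0@0@0@
r23=10111: @@@@@@@@00000000@@@@@@@@

Answer: @
@@
@0@
@@@@
@000@
@@00@@
@0@0@0@
@@@@@@@@
@0000000@
@@000000@@
@0@00000@0@
@@@@0000@@@@
@000@000@000@
@@00@@00@@00@@
@0@0@0@0@0@0@0@
@@@@@@@@@@@@@@@@
@000000000000000@
@@00000000000000@@
@0@0000000000000@0@
@@@@000000000000@@@@
@000@00000000000@000@
@@00@@0000000000@@00@@
@0@0@0@000000000@0@0@0@
@@@@@@@@00000000@@@@@@@@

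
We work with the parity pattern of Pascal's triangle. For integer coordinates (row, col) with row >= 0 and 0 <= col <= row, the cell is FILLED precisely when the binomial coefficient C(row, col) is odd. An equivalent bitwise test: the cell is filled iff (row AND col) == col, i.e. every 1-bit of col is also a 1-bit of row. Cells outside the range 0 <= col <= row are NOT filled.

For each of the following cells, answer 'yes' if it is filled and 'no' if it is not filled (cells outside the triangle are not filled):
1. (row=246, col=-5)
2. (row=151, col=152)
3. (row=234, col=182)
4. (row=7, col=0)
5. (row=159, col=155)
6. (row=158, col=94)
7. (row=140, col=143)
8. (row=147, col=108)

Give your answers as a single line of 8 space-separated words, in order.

(246,-5): col outside [0, 246] -> not filled
(151,152): col outside [0, 151] -> not filled
(234,182): row=0b11101010, col=0b10110110, row AND col = 0b10100010 = 162; 162 != 182 -> empty
(7,0): row=0b111, col=0b0, row AND col = 0b0 = 0; 0 == 0 -> filled
(159,155): row=0b10011111, col=0b10011011, row AND col = 0b10011011 = 155; 155 == 155 -> filled
(158,94): row=0b10011110, col=0b1011110, row AND col = 0b11110 = 30; 30 != 94 -> empty
(140,143): col outside [0, 140] -> not filled
(147,108): row=0b10010011, col=0b1101100, row AND col = 0b0 = 0; 0 != 108 -> empty

Answer: no no no yes yes no no no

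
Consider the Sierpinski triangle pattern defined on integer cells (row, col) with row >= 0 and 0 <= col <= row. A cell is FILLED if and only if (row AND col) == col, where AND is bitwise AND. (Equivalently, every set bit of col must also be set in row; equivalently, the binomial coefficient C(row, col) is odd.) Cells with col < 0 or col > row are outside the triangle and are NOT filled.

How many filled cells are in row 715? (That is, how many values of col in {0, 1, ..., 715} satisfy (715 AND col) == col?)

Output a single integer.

Answer: 64

Derivation:
715 in binary = 1011001011
popcount(715) = number of 1-bits in 1011001011 = 6
A col c satisfies (715 AND c) == c iff every set bit of c is also set in 715; each of the 6 set bits of 715 can independently be on or off in c.
count = 2^6 = 64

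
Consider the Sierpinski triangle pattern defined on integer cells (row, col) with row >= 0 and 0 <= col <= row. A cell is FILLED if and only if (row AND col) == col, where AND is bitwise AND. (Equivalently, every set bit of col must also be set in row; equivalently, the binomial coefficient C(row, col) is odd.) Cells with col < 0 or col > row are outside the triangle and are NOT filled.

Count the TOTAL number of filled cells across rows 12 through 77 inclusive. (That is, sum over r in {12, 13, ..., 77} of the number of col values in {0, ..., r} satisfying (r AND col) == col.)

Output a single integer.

r12=1100 pc2: +4 =4
r13=1101 pc3: +8 =12
r14=1110 pc3: +8 =20
r15=1111 pc4: +16 =36
r16=10000 pc1: +2 =38
r17=10001 pc2: +4 =42
r18=10010 pc2: +4 =46
r19=10011 pc3: +8 =54
r20=10100 pc2: +4 =58
r21=10101 pc3: +8 =66
r22=10110 pc3: +8 =74
r23=10111 pc4: +16 =90
r24=11000 pc2: +4 =94
r25=11001 pc3: +8 =102
r26=11010 pc3: +8 =110
r27=11011 pc4: +16 =126
r28=11100 pc3: +8 =134
r29=11101 pc4: +16 =150
r30=11110 pc4: +16 =166
r31=11111 pc5: +32 =198
r32=100000 pc1: +2 =200
r33=100001 pc2: +4 =204
r34=100010 pc2: +4 =208
r35=100011 pc3: +8 =216
r36=100100 pc2: +4 =220
r37=100101 pc3: +8 =228
r38=100110 pc3: +8 =236
r39=100111 pc4: +16 =252
r40=101000 pc2: +4 =256
r41=101001 pc3: +8 =264
r42=101010 pc3: +8 =272
r43=101011 pc4: +16 =288
r44=101100 pc3: +8 =296
r45=101101 pc4: +16 =312
r46=101110 pc4: +16 =328
r47=101111 pc5: +32 =360
r48=110000 pc2: +4 =364
r49=110001 pc3: +8 =372
r50=110010 pc3: +8 =380
r51=110011 pc4: +16 =396
r52=110100 pc3: +8 =404
r53=110101 pc4: +16 =420
r54=110110 pc4: +16 =436
r55=110111 pc5: +32 =468
r56=111000 pc3: +8 =476
r57=111001 pc4: +16 =492
r58=111010 pc4: +16 =508
r59=111011 pc5: +32 =540
r60=111100 pc4: +16 =556
r61=111101 pc5: +32 =588
r62=111110 pc5: +32 =620
r63=111111 pc6: +64 =684
r64=1000000 pc1: +2 =686
r65=1000001 pc2: +4 =690
r66=1000010 pc2: +4 =694
r67=1000011 pc3: +8 =702
r68=1000100 pc2: +4 =706
r69=1000101 pc3: +8 =714
r70=1000110 pc3: +8 =722
r71=1000111 pc4: +16 =738
r72=1001000 pc2: +4 =742
r73=1001001 pc3: +8 =750
r74=1001010 pc3: +8 =758
r75=1001011 pc4: +16 =774
r76=1001100 pc3: +8 =782
r77=1001101 pc4: +16 =798

Answer: 798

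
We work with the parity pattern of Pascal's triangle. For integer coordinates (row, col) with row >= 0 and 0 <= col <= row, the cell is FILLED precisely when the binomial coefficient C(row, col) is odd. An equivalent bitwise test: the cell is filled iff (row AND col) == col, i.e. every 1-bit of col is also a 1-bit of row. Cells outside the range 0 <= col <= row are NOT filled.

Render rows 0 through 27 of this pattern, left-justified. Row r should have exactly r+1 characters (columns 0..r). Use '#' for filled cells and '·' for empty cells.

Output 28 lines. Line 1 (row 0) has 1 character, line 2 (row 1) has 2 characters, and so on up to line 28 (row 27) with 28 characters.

Answer: #
##
#·#
####
#···#
##··##
#·#·#·#
########
#·······#
##······##
#·#·····#·#
####····####
#···#···#···#
##··##··##··##
#·#·#·#·#·#·#·#
################
#···············#
##··············##
#·#·············#·#
####············####
#···#···········#···#
##··##··········##··##
#·#·#·#·········#·#·#·#
########········########
#·······#·······#·······#
##······##······##······##
#·#·····#·#·····#·#·····#·#
####····####····####····####

Derivation:
r0=0: #
r1=1: ##
r2=10: #·#
r3=11: ####
r4=100: #···#
r5=101: ##··##
r6=110: #·#·#·#
r7=111: ########
r8=1000: #·······#
r9=1001: ##······##
r10=1010: #·#·····#·#
r11=1011: ####····####
r12=1100: #···#···#···#
r13=1101: ##··##··##··##
r14=1110: #·#·#·#·#·#·#·#
r15=1111: ################
r16=10000: #···············#
r17=10001: ##··············##
r18=10010: #·#·············#·#
r19=10011: ####············####
r20=10100: #···#···········#···#
r21=10101: ##··##··········##··##
r22=10110: #·#·#·#·········#·#·#·#
r23=10111: ########········########
r24=11000: #·······#·······#·······#
r25=11001: ##······##······##······##
r26=11010: #·#·····#·#·····#·#·····#·#
r27=11011: ####····####····####····####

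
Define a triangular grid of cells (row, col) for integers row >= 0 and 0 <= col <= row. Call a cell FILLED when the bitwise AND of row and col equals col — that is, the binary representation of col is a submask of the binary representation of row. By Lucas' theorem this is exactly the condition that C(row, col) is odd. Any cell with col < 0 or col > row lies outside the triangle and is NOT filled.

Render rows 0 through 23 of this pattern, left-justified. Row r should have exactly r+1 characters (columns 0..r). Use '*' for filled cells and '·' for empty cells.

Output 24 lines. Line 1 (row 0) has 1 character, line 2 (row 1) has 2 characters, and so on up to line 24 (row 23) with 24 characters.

Answer: *
**
*·*
****
*···*
**··**
*·*·*·*
********
*·······*
**······**
*·*·····*·*
****····****
*···*···*···*
**··**··**··**
*·*·*·*·*·*·*·*
****************
*···············*
**··············**
*·*·············*·*
****············****
*···*···········*···*
**··**··········**··**
*·*·*·*·········*·*·*·*
********········********

Derivation:
r0=0: *
r1=1: **
r2=10: *·*
r3=11: ****
r4=100: *···*
r5=101: **··**
r6=110: *·*·*·*
r7=111: ********
r8=1000: *·······*
r9=1001: **······**
r10=1010: *·*·····*·*
r11=1011: ****····****
r12=1100: *···*···*···*
r13=1101: **··**··**··**
r14=1110: *·*·*·*·*·*·*·*
r15=1111: ****************
r16=10000: *···············*
r17=10001: **··············**
r18=10010: *·*·············*·*
r19=10011: ****············****
r20=10100: *···*···········*···*
r21=10101: **··**··········**··**
r22=10110: *·*·*·*·········*·*·*·*
r23=10111: ********········********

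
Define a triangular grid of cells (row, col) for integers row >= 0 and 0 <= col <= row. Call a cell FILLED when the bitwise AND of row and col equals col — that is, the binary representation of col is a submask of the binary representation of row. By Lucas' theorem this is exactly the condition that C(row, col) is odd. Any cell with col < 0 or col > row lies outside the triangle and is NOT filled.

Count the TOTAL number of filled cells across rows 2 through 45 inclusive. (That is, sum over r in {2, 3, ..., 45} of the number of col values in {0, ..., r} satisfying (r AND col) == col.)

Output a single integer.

r2=10 pc1: +2 =2
r3=11 pc2: +4 =6
r4=100 pc1: +2 =8
r5=101 pc2: +4 =12
r6=110 pc2: +4 =16
r7=111 pc3: +8 =24
r8=1000 pc1: +2 =26
r9=1001 pc2: +4 =30
r10=1010 pc2: +4 =34
r11=1011 pc3: +8 =42
r12=1100 pc2: +4 =46
r13=1101 pc3: +8 =54
r14=1110 pc3: +8 =62
r15=1111 pc4: +16 =78
r16=10000 pc1: +2 =80
r17=10001 pc2: +4 =84
r18=10010 pc2: +4 =88
r19=10011 pc3: +8 =96
r20=10100 pc2: +4 =100
r21=10101 pc3: +8 =108
r22=10110 pc3: +8 =116
r23=10111 pc4: +16 =132
r24=11000 pc2: +4 =136
r25=11001 pc3: +8 =144
r26=11010 pc3: +8 =152
r27=11011 pc4: +16 =168
r28=11100 pc3: +8 =176
r29=11101 pc4: +16 =192
r30=11110 pc4: +16 =208
r31=11111 pc5: +32 =240
r32=100000 pc1: +2 =242
r33=100001 pc2: +4 =246
r34=100010 pc2: +4 =250
r35=100011 pc3: +8 =258
r36=100100 pc2: +4 =262
r37=100101 pc3: +8 =270
r38=100110 pc3: +8 =278
r39=100111 pc4: +16 =294
r40=101000 pc2: +4 =298
r41=101001 pc3: +8 =306
r42=101010 pc3: +8 =314
r43=101011 pc4: +16 =330
r44=101100 pc3: +8 =338
r45=101101 pc4: +16 =354

Answer: 354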